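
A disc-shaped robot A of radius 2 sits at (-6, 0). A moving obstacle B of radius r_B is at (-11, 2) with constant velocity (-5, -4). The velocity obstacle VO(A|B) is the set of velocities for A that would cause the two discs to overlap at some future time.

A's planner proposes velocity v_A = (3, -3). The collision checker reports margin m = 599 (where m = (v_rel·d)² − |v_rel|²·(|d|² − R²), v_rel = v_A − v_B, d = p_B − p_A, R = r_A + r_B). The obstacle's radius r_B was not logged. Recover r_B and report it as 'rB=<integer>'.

m = 599
d = (-5, 2);  v_rel = (8, 1),  |v_rel|² = 65
v_rel×d = (8)·(2) − (1)·(-5) = 21
since m = R²·65 − 21²:  R² = (441 + 599) / 65 = 16
R = √16 = 4  ⇒  r_B = 4 − 2 = 2

rB=2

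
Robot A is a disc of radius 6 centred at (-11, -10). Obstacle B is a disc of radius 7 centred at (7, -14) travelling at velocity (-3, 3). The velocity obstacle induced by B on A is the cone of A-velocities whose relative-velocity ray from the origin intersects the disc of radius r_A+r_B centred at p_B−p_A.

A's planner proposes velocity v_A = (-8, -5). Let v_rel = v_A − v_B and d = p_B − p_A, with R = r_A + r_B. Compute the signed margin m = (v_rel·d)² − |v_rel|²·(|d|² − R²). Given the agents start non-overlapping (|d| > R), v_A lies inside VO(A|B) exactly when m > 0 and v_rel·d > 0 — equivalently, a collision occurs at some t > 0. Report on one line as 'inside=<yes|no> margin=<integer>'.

d = (18, -4),  |d|² = 340;  R = 6+7 = 13,  c = 340−13² = 171
v_rel = (-5, -8),  |v_rel|² = 89;  v_rel·d = (-5)·(18) + (-8)·(-4) = -58
89·t² + 116·t + 171 = 0  ⇒  m = (-58)² − 89·171 = -11855
m = -11855 < 0,  v_rel·d = -58 < 0  ⇒  outside

inside=no margin=-11855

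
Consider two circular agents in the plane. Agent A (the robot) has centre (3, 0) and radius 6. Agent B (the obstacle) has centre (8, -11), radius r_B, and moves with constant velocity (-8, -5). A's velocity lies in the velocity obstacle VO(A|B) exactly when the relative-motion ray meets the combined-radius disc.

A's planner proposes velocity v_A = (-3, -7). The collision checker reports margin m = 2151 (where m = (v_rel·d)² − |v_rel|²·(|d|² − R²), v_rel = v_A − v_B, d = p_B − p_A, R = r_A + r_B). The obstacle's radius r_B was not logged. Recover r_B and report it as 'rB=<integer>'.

m = 2151
d = (5, -11);  v_rel = (5, -2),  |v_rel|² = 29
v_rel×d = (5)·(-11) − (-2)·(5) = -45
since m = R²·29 − (-45)²:  R² = (2025 + 2151) / 29 = 144
R = √144 = 12  ⇒  r_B = 12 − 6 = 6

rB=6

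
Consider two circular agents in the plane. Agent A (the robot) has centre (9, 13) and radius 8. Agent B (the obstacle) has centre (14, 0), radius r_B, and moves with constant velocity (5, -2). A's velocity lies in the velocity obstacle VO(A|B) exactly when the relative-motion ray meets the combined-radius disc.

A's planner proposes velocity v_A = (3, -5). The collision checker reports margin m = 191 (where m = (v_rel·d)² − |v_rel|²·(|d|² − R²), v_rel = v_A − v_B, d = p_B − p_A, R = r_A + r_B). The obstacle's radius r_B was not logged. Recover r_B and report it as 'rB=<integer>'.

m = 191
d = (5, -13);  v_rel = (-2, -3),  |v_rel|² = 13
v_rel×d = (-2)·(-13) − (-3)·(5) = 41
since m = R²·13 − 41²:  R² = (1681 + 191) / 13 = 144
R = √144 = 12  ⇒  r_B = 12 − 8 = 4

rB=4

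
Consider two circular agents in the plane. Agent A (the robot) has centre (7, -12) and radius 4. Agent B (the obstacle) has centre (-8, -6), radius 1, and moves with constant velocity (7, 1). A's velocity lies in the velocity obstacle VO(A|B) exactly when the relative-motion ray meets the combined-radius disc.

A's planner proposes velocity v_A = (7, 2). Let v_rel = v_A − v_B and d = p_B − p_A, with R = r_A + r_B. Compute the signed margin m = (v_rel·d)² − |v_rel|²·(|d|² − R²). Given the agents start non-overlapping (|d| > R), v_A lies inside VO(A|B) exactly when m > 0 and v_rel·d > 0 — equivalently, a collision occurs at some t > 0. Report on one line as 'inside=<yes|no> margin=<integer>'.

d = (-15, 6),  |d|² = 261;  R = 4+1 = 5,  c = 261−5² = 236
v_rel = (0, 1),  |v_rel|² = 1;  v_rel·d = (0)·(-15) + (1)·(6) = 6
1·t² − 12·t + 236 = 0  ⇒  m = 6² − 1·236 = -200
m = -200 < 0,  v_rel·d = 6 > 0  ⇒  outside

inside=no margin=-200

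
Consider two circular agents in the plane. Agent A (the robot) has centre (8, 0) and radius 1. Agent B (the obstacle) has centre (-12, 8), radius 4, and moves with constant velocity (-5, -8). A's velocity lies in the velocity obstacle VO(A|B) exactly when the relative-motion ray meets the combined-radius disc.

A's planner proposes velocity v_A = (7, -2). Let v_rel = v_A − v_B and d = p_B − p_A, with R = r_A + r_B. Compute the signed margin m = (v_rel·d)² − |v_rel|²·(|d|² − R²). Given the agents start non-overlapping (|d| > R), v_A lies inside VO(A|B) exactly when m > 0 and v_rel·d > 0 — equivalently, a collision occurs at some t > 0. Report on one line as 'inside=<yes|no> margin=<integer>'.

d = (-20, 8),  |d|² = 464;  R = 1+4 = 5,  c = 464−5² = 439
v_rel = (12, 6),  |v_rel|² = 180;  v_rel·d = (12)·(-20) + (6)·(8) = -192
180·t² + 384·t + 439 = 0  ⇒  m = (-192)² − 180·439 = -42156
m = -42156 < 0,  v_rel·d = -192 < 0  ⇒  outside

inside=no margin=-42156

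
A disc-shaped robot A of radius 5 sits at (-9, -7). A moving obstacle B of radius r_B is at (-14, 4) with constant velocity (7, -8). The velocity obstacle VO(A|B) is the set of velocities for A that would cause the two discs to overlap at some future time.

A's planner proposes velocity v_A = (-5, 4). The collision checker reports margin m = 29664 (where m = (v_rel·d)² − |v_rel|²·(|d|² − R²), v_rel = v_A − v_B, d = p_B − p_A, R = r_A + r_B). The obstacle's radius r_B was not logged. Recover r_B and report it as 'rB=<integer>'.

m = 29664
d = (-5, 11);  v_rel = (-12, 12),  |v_rel|² = 288
v_rel×d = (-12)·(11) − (12)·(-5) = -72
since m = R²·288 − (-72)²:  R² = (5184 + 29664) / 288 = 121
R = √121 = 11  ⇒  r_B = 11 − 5 = 6

rB=6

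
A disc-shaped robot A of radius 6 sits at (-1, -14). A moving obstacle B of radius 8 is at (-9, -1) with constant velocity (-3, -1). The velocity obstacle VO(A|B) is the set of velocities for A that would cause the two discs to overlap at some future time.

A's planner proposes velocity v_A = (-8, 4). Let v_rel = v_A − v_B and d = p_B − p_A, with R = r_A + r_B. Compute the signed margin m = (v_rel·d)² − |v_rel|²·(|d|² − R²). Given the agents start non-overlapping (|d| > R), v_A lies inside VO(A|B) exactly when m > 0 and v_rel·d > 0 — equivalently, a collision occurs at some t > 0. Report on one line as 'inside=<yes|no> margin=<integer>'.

d = (-8, 13),  |d|² = 233;  R = 6+8 = 14,  c = 233−14² = 37
v_rel = (-5, 5),  |v_rel|² = 50;  v_rel·d = (-5)·(-8) + (5)·(13) = 105
50·t² − 210·t + 37 = 0  ⇒  m = 105² − 50·37 = 9175
m = 9175 > 0,  v_rel·d = 105 > 0  ⇒  inside

inside=yes margin=9175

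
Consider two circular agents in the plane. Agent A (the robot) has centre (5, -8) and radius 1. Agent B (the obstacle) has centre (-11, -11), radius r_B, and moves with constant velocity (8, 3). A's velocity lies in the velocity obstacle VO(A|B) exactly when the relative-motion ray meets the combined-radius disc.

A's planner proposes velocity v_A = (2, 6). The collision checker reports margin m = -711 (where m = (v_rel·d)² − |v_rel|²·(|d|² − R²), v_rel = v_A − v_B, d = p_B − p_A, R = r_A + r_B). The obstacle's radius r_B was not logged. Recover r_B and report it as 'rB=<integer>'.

m = -711
d = (-16, -3);  v_rel = (-6, 3),  |v_rel|² = 45
v_rel×d = (-6)·(-3) − (3)·(-16) = 66
since m = R²·45 − 66²:  R² = (4356 + -711) / 45 = 81
R = √81 = 9  ⇒  r_B = 9 − 1 = 8

rB=8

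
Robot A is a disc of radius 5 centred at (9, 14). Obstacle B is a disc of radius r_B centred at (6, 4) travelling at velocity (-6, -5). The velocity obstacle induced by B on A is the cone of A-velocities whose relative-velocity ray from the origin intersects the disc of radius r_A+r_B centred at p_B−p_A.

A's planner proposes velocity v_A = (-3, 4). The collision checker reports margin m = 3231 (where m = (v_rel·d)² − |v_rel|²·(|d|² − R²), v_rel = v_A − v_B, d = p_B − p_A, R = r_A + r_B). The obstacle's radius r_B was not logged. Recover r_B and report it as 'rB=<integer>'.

m = 3231
d = (-3, -10);  v_rel = (3, 9),  |v_rel|² = 90
v_rel×d = (3)·(-10) − (9)·(-3) = -3
since m = R²·90 − (-3)²:  R² = (9 + 3231) / 90 = 36
R = √36 = 6  ⇒  r_B = 6 − 5 = 1

rB=1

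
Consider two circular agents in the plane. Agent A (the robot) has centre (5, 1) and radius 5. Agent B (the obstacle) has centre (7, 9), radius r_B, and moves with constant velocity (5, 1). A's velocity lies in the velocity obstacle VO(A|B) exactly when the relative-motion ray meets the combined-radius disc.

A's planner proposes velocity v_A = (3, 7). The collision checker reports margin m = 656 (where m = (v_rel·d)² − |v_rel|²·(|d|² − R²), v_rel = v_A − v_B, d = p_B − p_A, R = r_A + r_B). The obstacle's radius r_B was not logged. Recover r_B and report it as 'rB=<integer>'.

m = 656
d = (2, 8);  v_rel = (-2, 6),  |v_rel|² = 40
v_rel×d = (-2)·(8) − (6)·(2) = -28
since m = R²·40 − (-28)²:  R² = (784 + 656) / 40 = 36
R = √36 = 6  ⇒  r_B = 6 − 5 = 1

rB=1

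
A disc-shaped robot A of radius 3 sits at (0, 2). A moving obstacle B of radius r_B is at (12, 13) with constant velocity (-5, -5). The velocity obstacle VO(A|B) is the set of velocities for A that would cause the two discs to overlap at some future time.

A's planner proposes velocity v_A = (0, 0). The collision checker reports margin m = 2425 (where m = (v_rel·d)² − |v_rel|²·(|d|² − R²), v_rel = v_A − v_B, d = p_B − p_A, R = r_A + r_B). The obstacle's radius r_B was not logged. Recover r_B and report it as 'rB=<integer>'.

m = 2425
d = (12, 11);  v_rel = (5, 5),  |v_rel|² = 50
v_rel×d = (5)·(11) − (5)·(12) = -5
since m = R²·50 − (-5)²:  R² = (25 + 2425) / 50 = 49
R = √49 = 7  ⇒  r_B = 7 − 3 = 4

rB=4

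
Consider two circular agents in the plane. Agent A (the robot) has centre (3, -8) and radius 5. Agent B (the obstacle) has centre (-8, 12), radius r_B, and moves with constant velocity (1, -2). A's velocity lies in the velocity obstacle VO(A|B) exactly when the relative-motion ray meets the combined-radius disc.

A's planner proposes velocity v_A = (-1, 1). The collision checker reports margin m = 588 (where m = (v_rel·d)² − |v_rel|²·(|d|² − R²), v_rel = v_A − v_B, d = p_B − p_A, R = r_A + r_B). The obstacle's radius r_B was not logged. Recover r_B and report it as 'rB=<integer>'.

m = 588
d = (-11, 20);  v_rel = (-2, 3),  |v_rel|² = 13
v_rel×d = (-2)·(20) − (3)·(-11) = -7
since m = R²·13 − (-7)²:  R² = (49 + 588) / 13 = 49
R = √49 = 7  ⇒  r_B = 7 − 5 = 2

rB=2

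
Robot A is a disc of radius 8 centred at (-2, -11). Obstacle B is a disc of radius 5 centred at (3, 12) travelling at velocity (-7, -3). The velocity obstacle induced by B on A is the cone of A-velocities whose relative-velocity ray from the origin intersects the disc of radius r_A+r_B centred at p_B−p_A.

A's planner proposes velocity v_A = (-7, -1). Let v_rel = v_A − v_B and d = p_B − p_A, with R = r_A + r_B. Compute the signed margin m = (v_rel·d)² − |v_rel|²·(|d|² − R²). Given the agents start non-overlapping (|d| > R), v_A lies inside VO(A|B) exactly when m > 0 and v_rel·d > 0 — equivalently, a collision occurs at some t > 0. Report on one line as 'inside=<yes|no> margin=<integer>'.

d = (5, 23),  |d|² = 554;  R = 8+5 = 13,  c = 554−13² = 385
v_rel = (0, 2),  |v_rel|² = 4;  v_rel·d = (0)·(5) + (2)·(23) = 46
4·t² − 92·t + 385 = 0  ⇒  m = 46² − 4·385 = 576
m = 576 > 0,  v_rel·d = 46 > 0  ⇒  inside

inside=yes margin=576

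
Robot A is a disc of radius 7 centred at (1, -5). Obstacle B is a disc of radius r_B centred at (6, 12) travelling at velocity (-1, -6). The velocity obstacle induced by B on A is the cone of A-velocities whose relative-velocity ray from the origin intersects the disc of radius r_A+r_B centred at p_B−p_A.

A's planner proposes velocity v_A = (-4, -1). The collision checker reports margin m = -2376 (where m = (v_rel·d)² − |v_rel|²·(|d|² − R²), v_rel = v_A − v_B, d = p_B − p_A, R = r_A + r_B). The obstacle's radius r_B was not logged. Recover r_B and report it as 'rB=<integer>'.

m = -2376
d = (5, 17);  v_rel = (-3, 5),  |v_rel|² = 34
v_rel×d = (-3)·(17) − (5)·(5) = -76
since m = R²·34 − (-76)²:  R² = (5776 + -2376) / 34 = 100
R = √100 = 10  ⇒  r_B = 10 − 7 = 3

rB=3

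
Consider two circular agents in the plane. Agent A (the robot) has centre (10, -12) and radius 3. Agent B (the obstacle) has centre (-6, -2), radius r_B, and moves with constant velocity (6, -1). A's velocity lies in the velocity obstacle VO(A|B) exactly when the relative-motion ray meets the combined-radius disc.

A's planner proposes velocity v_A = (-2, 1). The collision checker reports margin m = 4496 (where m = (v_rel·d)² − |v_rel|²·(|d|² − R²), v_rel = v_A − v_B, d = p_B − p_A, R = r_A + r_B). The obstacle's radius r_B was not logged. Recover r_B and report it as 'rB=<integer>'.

m = 4496
d = (-16, 10);  v_rel = (-8, 2),  |v_rel|² = 68
v_rel×d = (-8)·(10) − (2)·(-16) = -48
since m = R²·68 − (-48)²:  R² = (2304 + 4496) / 68 = 100
R = √100 = 10  ⇒  r_B = 10 − 3 = 7

rB=7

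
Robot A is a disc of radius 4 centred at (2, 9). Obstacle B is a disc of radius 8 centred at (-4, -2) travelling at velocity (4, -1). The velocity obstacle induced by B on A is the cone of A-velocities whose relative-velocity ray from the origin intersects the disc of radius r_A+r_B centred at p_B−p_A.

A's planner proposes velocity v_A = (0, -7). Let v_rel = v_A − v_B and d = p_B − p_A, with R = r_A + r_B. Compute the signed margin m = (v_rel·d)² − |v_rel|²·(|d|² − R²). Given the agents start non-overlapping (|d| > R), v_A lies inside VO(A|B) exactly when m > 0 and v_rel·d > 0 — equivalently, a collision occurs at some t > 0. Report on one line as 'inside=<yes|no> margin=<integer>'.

d = (-6, -11),  |d|² = 157;  R = 4+8 = 12,  c = 157−12² = 13
v_rel = (-4, -6),  |v_rel|² = 52;  v_rel·d = (-4)·(-6) + (-6)·(-11) = 90
52·t² − 180·t + 13 = 0  ⇒  m = 90² − 52·13 = 7424
m = 7424 > 0,  v_rel·d = 90 > 0  ⇒  inside

inside=yes margin=7424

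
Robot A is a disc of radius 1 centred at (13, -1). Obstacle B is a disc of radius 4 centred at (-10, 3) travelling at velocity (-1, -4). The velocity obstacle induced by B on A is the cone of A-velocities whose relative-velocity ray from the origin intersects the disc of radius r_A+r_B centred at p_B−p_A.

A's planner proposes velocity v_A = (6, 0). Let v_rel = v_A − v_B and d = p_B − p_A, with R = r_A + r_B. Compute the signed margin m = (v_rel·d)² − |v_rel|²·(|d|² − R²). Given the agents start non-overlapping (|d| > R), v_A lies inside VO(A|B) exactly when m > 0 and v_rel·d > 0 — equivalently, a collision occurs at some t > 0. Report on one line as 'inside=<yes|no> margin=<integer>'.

d = (-23, 4),  |d|² = 545;  R = 1+4 = 5,  c = 545−5² = 520
v_rel = (7, 4),  |v_rel|² = 65;  v_rel·d = (7)·(-23) + (4)·(4) = -145
65·t² + 290·t + 520 = 0  ⇒  m = (-145)² − 65·520 = -12775
m = -12775 < 0,  v_rel·d = -145 < 0  ⇒  outside

inside=no margin=-12775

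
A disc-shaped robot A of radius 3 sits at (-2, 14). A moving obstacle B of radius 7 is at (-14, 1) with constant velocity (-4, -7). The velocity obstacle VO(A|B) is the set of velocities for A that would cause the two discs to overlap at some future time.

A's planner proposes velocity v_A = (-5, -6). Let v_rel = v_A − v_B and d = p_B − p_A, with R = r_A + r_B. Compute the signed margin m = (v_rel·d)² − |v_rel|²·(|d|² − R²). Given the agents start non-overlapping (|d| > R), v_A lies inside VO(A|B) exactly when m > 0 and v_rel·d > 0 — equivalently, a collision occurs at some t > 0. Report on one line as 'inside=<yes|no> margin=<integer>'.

d = (-12, -13),  |d|² = 313;  R = 3+7 = 10,  c = 313−10² = 213
v_rel = (-1, 1),  |v_rel|² = 2;  v_rel·d = (-1)·(-12) + (1)·(-13) = -1
2·t² + 2·t + 213 = 0  ⇒  m = (-1)² − 2·213 = -425
m = -425 < 0,  v_rel·d = -1 < 0  ⇒  outside

inside=no margin=-425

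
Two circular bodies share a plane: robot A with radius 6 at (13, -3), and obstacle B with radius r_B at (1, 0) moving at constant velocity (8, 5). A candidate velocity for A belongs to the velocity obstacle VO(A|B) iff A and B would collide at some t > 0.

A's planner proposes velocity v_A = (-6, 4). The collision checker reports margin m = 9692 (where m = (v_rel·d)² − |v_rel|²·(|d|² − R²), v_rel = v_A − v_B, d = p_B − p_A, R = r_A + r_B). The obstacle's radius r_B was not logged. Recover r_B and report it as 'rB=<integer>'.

m = 9692
d = (-12, 3);  v_rel = (-14, -1),  |v_rel|² = 197
v_rel×d = (-14)·(3) − (-1)·(-12) = -54
since m = R²·197 − (-54)²:  R² = (2916 + 9692) / 197 = 64
R = √64 = 8  ⇒  r_B = 8 − 6 = 2

rB=2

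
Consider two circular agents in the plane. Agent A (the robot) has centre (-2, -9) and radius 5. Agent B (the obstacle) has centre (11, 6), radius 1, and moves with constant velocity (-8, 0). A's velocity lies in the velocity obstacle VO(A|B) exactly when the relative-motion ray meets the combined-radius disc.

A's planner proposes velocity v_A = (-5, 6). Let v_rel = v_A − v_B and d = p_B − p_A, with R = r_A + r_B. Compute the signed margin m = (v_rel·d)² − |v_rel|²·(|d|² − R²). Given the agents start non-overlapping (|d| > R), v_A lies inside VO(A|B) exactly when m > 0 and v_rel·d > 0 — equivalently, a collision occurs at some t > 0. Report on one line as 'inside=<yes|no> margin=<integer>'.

d = (13, 15),  |d|² = 394;  R = 5+1 = 6,  c = 394−6² = 358
v_rel = (3, 6),  |v_rel|² = 45;  v_rel·d = (3)·(13) + (6)·(15) = 129
45·t² − 258·t + 358 = 0  ⇒  m = 129² − 45·358 = 531
m = 531 > 0,  v_rel·d = 129 > 0  ⇒  inside

inside=yes margin=531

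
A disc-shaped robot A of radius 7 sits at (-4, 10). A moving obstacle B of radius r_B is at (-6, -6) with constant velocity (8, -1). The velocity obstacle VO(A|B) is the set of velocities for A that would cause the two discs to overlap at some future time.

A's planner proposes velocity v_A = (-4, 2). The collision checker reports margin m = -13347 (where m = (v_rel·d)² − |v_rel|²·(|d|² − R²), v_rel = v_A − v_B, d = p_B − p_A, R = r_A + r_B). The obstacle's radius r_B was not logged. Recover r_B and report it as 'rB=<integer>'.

m = -13347
d = (-2, -16);  v_rel = (-12, 3),  |v_rel|² = 153
v_rel×d = (-12)·(-16) − (3)·(-2) = 198
since m = R²·153 − 198²:  R² = (39204 + -13347) / 153 = 169
R = √169 = 13  ⇒  r_B = 13 − 7 = 6

rB=6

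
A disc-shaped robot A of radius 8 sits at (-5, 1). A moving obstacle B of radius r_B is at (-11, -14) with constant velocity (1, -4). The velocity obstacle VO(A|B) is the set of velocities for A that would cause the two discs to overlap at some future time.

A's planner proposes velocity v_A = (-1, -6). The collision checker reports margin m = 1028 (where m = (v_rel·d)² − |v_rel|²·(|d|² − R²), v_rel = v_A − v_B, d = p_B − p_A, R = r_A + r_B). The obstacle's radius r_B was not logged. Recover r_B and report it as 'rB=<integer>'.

m = 1028
d = (-6, -15);  v_rel = (-2, -2),  |v_rel|² = 8
v_rel×d = (-2)·(-15) − (-2)·(-6) = 18
since m = R²·8 − 18²:  R² = (324 + 1028) / 8 = 169
R = √169 = 13  ⇒  r_B = 13 − 8 = 5

rB=5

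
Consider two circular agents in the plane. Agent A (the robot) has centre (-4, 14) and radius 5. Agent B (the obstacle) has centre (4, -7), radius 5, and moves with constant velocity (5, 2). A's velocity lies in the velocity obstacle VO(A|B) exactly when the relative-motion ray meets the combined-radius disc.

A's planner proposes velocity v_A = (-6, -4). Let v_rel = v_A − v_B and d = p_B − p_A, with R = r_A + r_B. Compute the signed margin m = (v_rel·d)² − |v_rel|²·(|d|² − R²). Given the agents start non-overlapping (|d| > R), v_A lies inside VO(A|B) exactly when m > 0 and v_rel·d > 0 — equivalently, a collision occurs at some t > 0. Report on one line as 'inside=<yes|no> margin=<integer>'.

d = (8, -21),  |d|² = 505;  R = 5+5 = 10,  c = 505−10² = 405
v_rel = (-11, -6),  |v_rel|² = 157;  v_rel·d = (-11)·(8) + (-6)·(-21) = 38
157·t² − 76·t + 405 = 0  ⇒  m = 38² − 157·405 = -62141
m = -62141 < 0,  v_rel·d = 38 > 0  ⇒  outside

inside=no margin=-62141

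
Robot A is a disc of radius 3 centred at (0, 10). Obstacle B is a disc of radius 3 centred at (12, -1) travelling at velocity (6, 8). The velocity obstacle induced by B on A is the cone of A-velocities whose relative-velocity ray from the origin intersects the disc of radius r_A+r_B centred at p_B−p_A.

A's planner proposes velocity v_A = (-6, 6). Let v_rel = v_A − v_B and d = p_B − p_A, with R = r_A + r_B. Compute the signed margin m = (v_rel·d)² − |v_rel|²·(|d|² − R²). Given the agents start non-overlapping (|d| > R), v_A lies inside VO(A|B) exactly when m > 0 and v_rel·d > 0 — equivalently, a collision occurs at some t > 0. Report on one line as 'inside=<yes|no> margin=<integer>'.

d = (12, -11),  |d|² = 265;  R = 3+3 = 6,  c = 265−6² = 229
v_rel = (-12, -2),  |v_rel|² = 148;  v_rel·d = (-12)·(12) + (-2)·(-11) = -122
148·t² + 244·t + 229 = 0  ⇒  m = (-122)² − 148·229 = -19008
m = -19008 < 0,  v_rel·d = -122 < 0  ⇒  outside

inside=no margin=-19008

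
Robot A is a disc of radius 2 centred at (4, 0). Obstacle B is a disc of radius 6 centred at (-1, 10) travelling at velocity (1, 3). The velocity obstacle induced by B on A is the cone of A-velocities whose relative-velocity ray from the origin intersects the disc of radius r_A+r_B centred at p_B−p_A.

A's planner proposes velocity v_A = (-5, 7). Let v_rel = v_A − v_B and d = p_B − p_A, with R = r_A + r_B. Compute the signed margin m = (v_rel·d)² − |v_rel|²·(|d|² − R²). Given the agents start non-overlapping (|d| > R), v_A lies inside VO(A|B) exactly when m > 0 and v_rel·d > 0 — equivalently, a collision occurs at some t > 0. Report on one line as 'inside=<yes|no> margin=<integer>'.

d = (-5, 10),  |d|² = 125;  R = 2+6 = 8,  c = 125−8² = 61
v_rel = (-6, 4),  |v_rel|² = 52;  v_rel·d = (-6)·(-5) + (4)·(10) = 70
52·t² − 140·t + 61 = 0  ⇒  m = 70² − 52·61 = 1728
m = 1728 > 0,  v_rel·d = 70 > 0  ⇒  inside

inside=yes margin=1728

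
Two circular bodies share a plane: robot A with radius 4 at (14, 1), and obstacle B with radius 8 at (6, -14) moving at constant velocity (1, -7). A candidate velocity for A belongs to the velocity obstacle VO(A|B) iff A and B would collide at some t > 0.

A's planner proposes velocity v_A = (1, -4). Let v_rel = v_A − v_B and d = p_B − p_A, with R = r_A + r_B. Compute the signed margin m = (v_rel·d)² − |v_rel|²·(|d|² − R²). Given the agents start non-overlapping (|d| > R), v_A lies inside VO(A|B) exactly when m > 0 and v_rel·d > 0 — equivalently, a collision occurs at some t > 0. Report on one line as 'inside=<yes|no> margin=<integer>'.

d = (-8, -15),  |d|² = 289;  R = 4+8 = 12,  c = 289−12² = 145
v_rel = (0, 3),  |v_rel|² = 9;  v_rel·d = (0)·(-8) + (3)·(-15) = -45
9·t² + 90·t + 145 = 0  ⇒  m = (-45)² − 9·145 = 720
m = 720 > 0,  v_rel·d = -45 < 0  ⇒  outside

inside=no margin=720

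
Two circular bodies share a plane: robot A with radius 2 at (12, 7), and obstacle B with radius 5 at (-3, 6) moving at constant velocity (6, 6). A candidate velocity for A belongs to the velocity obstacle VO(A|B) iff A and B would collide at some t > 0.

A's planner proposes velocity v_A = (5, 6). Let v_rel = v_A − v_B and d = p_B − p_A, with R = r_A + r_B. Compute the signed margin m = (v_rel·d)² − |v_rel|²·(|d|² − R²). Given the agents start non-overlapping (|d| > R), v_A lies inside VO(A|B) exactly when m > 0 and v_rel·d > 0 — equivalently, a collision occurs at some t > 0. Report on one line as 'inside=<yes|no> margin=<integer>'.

d = (-15, -1),  |d|² = 226;  R = 2+5 = 7,  c = 226−7² = 177
v_rel = (-1, 0),  |v_rel|² = 1;  v_rel·d = (-1)·(-15) + (0)·(-1) = 15
1·t² − 30·t + 177 = 0  ⇒  m = 15² − 1·177 = 48
m = 48 > 0,  v_rel·d = 15 > 0  ⇒  inside

inside=yes margin=48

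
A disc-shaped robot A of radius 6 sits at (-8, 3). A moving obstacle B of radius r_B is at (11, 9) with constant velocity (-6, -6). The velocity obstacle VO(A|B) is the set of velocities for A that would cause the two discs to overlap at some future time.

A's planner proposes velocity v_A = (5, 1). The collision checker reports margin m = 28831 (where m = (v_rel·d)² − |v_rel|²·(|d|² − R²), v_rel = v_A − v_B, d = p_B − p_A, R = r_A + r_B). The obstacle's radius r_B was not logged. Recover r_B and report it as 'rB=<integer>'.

m = 28831
d = (19, 6);  v_rel = (11, 7),  |v_rel|² = 170
v_rel×d = (11)·(6) − (7)·(19) = -67
since m = R²·170 − (-67)²:  R² = (4489 + 28831) / 170 = 196
R = √196 = 14  ⇒  r_B = 14 − 6 = 8

rB=8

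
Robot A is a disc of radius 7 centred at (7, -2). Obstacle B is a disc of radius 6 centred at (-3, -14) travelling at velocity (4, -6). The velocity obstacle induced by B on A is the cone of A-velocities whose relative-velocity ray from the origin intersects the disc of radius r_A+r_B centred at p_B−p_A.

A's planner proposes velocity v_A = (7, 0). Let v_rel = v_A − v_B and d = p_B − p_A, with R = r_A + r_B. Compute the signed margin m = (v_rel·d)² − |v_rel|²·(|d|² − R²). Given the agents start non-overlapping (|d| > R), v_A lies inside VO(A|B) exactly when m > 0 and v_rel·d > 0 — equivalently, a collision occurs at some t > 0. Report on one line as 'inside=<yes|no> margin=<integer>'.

d = (-10, -12),  |d|² = 244;  R = 7+6 = 13,  c = 244−13² = 75
v_rel = (3, 6),  |v_rel|² = 45;  v_rel·d = (3)·(-10) + (6)·(-12) = -102
45·t² + 204·t + 75 = 0  ⇒  m = (-102)² − 45·75 = 7029
m = 7029 > 0,  v_rel·d = -102 < 0  ⇒  outside

inside=no margin=7029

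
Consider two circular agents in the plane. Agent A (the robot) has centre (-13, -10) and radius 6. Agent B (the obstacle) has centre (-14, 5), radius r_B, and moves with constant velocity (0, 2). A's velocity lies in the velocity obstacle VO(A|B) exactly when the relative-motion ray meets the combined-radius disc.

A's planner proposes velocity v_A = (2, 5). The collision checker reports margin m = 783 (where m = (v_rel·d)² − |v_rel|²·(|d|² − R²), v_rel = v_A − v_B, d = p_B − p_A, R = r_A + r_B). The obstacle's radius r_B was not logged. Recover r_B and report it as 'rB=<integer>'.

m = 783
d = (-1, 15);  v_rel = (2, 3),  |v_rel|² = 13
v_rel×d = (2)·(15) − (3)·(-1) = 33
since m = R²·13 − 33²:  R² = (1089 + 783) / 13 = 144
R = √144 = 12  ⇒  r_B = 12 − 6 = 6

rB=6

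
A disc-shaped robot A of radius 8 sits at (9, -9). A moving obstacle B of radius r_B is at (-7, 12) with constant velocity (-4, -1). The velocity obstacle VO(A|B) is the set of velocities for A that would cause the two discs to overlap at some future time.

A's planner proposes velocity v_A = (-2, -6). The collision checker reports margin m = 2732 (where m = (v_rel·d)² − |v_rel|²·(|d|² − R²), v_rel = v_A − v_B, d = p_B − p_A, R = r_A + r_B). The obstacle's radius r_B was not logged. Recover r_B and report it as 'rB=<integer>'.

m = 2732
d = (-16, 21);  v_rel = (2, -5),  |v_rel|² = 29
v_rel×d = (2)·(21) − (-5)·(-16) = -38
since m = R²·29 − (-38)²:  R² = (1444 + 2732) / 29 = 144
R = √144 = 12  ⇒  r_B = 12 − 8 = 4

rB=4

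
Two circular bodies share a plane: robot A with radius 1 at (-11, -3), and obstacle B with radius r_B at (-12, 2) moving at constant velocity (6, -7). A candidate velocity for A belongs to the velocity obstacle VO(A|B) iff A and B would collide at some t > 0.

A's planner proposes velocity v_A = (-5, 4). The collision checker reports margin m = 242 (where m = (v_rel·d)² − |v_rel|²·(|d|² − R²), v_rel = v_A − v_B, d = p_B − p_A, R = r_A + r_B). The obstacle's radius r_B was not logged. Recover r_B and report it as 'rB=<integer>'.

m = 242
d = (-1, 5);  v_rel = (-11, 11),  |v_rel|² = 242
v_rel×d = (-11)·(5) − (11)·(-1) = -44
since m = R²·242 − (-44)²:  R² = (1936 + 242) / 242 = 9
R = √9 = 3  ⇒  r_B = 3 − 1 = 2

rB=2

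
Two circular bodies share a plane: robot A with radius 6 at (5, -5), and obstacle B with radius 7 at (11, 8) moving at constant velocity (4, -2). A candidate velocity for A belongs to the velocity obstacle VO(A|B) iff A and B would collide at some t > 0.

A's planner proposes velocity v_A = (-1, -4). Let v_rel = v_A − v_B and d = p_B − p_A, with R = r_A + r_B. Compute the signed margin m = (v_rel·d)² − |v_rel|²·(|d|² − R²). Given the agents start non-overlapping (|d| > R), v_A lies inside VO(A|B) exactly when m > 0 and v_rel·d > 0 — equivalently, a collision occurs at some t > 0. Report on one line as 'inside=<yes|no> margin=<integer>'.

d = (6, 13),  |d|² = 205;  R = 6+7 = 13,  c = 205−13² = 36
v_rel = (-5, -2),  |v_rel|² = 29;  v_rel·d = (-5)·(6) + (-2)·(13) = -56
29·t² + 112·t + 36 = 0  ⇒  m = (-56)² − 29·36 = 2092
m = 2092 > 0,  v_rel·d = -56 < 0  ⇒  outside

inside=no margin=2092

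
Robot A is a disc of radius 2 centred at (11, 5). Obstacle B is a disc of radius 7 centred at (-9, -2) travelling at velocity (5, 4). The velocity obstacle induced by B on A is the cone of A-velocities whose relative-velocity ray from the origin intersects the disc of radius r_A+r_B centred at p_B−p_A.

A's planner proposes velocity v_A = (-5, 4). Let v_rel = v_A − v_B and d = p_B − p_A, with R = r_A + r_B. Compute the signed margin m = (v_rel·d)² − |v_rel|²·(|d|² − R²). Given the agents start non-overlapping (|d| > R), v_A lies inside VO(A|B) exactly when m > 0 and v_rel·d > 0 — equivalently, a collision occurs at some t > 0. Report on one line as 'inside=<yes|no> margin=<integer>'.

d = (-20, -7),  |d|² = 449;  R = 2+7 = 9,  c = 449−9² = 368
v_rel = (-10, 0),  |v_rel|² = 100;  v_rel·d = (-10)·(-20) + (0)·(-7) = 200
100·t² − 400·t + 368 = 0  ⇒  m = 200² − 100·368 = 3200
m = 3200 > 0,  v_rel·d = 200 > 0  ⇒  inside

inside=yes margin=3200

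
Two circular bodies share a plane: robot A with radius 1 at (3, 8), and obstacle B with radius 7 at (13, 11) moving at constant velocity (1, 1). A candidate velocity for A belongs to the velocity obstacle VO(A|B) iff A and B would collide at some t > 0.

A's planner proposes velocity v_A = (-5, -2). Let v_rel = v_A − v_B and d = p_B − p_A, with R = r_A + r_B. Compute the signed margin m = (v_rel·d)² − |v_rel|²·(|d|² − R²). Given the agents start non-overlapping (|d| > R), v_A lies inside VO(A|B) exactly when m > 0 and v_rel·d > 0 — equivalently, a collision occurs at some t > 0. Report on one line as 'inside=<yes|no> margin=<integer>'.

d = (10, 3),  |d|² = 109;  R = 1+7 = 8,  c = 109−8² = 45
v_rel = (-6, -3),  |v_rel|² = 45;  v_rel·d = (-6)·(10) + (-3)·(3) = -69
45·t² + 138·t + 45 = 0  ⇒  m = (-69)² − 45·45 = 2736
m = 2736 > 0,  v_rel·d = -69 < 0  ⇒  outside

inside=no margin=2736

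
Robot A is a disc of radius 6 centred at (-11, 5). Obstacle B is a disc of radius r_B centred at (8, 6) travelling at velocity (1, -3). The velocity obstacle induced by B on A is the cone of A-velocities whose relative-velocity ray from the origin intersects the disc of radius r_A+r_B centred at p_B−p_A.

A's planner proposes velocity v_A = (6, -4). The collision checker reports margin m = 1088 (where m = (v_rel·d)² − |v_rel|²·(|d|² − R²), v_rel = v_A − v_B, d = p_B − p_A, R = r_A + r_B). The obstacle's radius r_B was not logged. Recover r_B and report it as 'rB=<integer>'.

m = 1088
d = (19, 1);  v_rel = (5, -1),  |v_rel|² = 26
v_rel×d = (5)·(1) − (-1)·(19) = 24
since m = R²·26 − 24²:  R² = (576 + 1088) / 26 = 64
R = √64 = 8  ⇒  r_B = 8 − 6 = 2

rB=2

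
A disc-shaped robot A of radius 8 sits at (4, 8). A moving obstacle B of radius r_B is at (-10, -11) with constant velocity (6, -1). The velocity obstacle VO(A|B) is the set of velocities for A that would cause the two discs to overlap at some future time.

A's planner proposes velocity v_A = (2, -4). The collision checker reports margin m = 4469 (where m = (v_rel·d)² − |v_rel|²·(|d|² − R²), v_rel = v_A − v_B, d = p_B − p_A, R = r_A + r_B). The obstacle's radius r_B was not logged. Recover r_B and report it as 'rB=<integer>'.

m = 4469
d = (-14, -19);  v_rel = (-4, -3),  |v_rel|² = 25
v_rel×d = (-4)·(-19) − (-3)·(-14) = 34
since m = R²·25 − 34²:  R² = (1156 + 4469) / 25 = 225
R = √225 = 15  ⇒  r_B = 15 − 8 = 7

rB=7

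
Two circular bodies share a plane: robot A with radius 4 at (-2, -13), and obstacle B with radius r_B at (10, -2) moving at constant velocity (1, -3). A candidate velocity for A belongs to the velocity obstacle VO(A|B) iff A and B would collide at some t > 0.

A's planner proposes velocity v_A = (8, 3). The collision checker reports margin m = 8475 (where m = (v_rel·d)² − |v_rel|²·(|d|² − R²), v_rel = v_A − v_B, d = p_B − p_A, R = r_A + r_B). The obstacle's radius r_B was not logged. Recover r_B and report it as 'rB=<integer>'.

m = 8475
d = (12, 11);  v_rel = (7, 6),  |v_rel|² = 85
v_rel×d = (7)·(11) − (6)·(12) = 5
since m = R²·85 − 5²:  R² = (25 + 8475) / 85 = 100
R = √100 = 10  ⇒  r_B = 10 − 4 = 6

rB=6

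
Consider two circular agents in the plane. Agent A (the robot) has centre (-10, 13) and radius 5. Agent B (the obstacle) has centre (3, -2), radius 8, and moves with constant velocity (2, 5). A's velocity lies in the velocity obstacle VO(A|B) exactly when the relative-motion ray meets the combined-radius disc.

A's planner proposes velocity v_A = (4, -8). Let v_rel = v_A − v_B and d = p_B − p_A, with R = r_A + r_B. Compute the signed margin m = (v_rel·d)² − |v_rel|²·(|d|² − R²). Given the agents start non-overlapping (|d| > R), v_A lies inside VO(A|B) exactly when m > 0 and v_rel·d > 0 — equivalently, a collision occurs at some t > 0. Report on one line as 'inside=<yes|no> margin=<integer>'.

d = (13, -15),  |d|² = 394;  R = 5+8 = 13,  c = 394−13² = 225
v_rel = (2, -13),  |v_rel|² = 173;  v_rel·d = (2)·(13) + (-13)·(-15) = 221
173·t² − 442·t + 225 = 0  ⇒  m = 221² − 173·225 = 9916
m = 9916 > 0,  v_rel·d = 221 > 0  ⇒  inside

inside=yes margin=9916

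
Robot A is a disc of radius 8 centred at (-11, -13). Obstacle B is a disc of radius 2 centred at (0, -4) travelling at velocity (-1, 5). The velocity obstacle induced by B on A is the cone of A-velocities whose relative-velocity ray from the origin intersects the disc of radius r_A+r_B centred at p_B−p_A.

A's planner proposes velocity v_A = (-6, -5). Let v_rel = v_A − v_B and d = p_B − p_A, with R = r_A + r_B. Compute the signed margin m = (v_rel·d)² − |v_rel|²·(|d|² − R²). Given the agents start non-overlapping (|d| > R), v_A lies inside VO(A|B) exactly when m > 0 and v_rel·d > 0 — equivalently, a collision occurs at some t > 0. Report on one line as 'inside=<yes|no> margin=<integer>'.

d = (11, 9),  |d|² = 202;  R = 8+2 = 10,  c = 202−10² = 102
v_rel = (-5, -10),  |v_rel|² = 125;  v_rel·d = (-5)·(11) + (-10)·(9) = -145
125·t² + 290·t + 102 = 0  ⇒  m = (-145)² − 125·102 = 8275
m = 8275 > 0,  v_rel·d = -145 < 0  ⇒  outside

inside=no margin=8275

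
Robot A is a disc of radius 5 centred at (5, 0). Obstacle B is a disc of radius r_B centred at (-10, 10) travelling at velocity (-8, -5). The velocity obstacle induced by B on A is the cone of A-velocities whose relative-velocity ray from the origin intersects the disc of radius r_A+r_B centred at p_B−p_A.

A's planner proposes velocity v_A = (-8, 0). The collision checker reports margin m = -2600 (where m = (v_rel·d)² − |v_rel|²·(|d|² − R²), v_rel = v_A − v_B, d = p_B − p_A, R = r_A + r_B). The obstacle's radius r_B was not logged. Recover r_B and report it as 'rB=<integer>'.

m = -2600
d = (-15, 10);  v_rel = (0, 5),  |v_rel|² = 25
v_rel×d = (0)·(10) − (5)·(-15) = 75
since m = R²·25 − 75²:  R² = (5625 + -2600) / 25 = 121
R = √121 = 11  ⇒  r_B = 11 − 5 = 6

rB=6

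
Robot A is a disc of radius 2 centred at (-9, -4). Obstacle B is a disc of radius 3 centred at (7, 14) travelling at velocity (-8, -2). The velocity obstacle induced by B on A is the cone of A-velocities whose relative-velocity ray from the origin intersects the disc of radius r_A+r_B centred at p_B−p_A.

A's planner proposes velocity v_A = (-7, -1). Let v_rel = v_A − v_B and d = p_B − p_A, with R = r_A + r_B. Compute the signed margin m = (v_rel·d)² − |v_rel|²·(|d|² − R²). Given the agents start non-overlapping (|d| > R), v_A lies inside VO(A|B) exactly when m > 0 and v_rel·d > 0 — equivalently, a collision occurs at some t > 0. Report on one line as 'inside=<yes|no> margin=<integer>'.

d = (16, 18),  |d|² = 580;  R = 2+3 = 5,  c = 580−5² = 555
v_rel = (1, 1),  |v_rel|² = 2;  v_rel·d = (1)·(16) + (1)·(18) = 34
2·t² − 68·t + 555 = 0  ⇒  m = 34² − 2·555 = 46
m = 46 > 0,  v_rel·d = 34 > 0  ⇒  inside

inside=yes margin=46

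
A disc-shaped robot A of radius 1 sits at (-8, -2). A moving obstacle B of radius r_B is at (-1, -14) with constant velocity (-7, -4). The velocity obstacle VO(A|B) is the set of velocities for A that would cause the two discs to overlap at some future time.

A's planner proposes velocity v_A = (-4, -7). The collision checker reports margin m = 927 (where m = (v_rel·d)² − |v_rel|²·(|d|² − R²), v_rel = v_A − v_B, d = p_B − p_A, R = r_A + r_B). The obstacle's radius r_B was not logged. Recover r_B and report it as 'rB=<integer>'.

m = 927
d = (7, -12);  v_rel = (3, -3),  |v_rel|² = 18
v_rel×d = (3)·(-12) − (-3)·(7) = -15
since m = R²·18 − (-15)²:  R² = (225 + 927) / 18 = 64
R = √64 = 8  ⇒  r_B = 8 − 1 = 7

rB=7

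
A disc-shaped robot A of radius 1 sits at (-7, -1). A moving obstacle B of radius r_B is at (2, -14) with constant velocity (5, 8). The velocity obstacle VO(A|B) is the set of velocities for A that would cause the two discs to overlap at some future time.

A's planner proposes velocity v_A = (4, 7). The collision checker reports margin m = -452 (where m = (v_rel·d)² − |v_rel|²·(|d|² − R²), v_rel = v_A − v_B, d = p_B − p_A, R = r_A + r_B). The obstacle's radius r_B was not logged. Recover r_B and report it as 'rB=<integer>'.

m = -452
d = (9, -13);  v_rel = (-1, -1),  |v_rel|² = 2
v_rel×d = (-1)·(-13) − (-1)·(9) = 22
since m = R²·2 − 22²:  R² = (484 + -452) / 2 = 16
R = √16 = 4  ⇒  r_B = 4 − 1 = 3

rB=3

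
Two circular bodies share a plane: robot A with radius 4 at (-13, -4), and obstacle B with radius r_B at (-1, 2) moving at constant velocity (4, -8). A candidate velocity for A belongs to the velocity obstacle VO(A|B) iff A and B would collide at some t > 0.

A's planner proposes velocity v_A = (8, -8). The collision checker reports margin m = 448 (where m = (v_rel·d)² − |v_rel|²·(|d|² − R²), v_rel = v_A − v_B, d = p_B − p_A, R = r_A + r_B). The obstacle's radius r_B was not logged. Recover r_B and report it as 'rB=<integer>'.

m = 448
d = (12, 6);  v_rel = (4, 0),  |v_rel|² = 16
v_rel×d = (4)·(6) − (0)·(12) = 24
since m = R²·16 − 24²:  R² = (576 + 448) / 16 = 64
R = √64 = 8  ⇒  r_B = 8 − 4 = 4

rB=4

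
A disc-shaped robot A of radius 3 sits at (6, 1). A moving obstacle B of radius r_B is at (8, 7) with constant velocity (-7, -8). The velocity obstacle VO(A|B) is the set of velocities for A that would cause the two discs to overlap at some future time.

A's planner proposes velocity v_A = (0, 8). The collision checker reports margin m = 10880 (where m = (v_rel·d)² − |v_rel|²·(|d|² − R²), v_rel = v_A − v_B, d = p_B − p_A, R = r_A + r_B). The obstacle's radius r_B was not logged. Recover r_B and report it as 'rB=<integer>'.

m = 10880
d = (2, 6);  v_rel = (7, 16),  |v_rel|² = 305
v_rel×d = (7)·(6) − (16)·(2) = 10
since m = R²·305 − 10²:  R² = (100 + 10880) / 305 = 36
R = √36 = 6  ⇒  r_B = 6 − 3 = 3

rB=3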